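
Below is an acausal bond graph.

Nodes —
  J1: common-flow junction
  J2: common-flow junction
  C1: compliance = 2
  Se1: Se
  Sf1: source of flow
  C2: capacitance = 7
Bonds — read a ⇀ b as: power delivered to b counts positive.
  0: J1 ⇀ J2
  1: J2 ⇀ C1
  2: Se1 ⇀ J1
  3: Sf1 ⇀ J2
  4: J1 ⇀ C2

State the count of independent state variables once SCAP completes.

2  (C1, C2 all integral)

β2 |J1  (Se1 (Se) sets effort on bond)
β3 |Sf1  (source Sf1 imposes f)
β0 |J2  (1-jn J2 has f-setter on 3)
β1 |J2  (J2 flow already set via bond 3)
β4 |J1  (J1 flow already set via bond 0)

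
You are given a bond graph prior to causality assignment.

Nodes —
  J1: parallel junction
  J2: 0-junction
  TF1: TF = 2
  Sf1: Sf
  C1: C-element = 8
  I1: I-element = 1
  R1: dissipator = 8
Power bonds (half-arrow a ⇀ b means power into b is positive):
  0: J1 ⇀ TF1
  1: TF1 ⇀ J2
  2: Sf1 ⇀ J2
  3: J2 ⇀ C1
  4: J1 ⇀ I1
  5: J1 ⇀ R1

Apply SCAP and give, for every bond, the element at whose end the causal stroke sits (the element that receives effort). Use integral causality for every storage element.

bond 0 →J1
bond 1 →TF1
bond 2 →Sf1
bond 3 →J2
bond 4 →I1
bond 5 →R1

b2 stroke→Sf1  (Sf1: flow source, stroke at near end)
b3 stroke→J2  (C1 integral (e out))
b1 stroke→TF1  (J2: bond 3 brought effort, rest push out)
b0 stroke→J1  (TF1: transformer flips bond 1)
b4 stroke→I1  (0-jn J1 has e-setter on 0)
b5 stroke→R1  (common-e at J1 fixed by 0)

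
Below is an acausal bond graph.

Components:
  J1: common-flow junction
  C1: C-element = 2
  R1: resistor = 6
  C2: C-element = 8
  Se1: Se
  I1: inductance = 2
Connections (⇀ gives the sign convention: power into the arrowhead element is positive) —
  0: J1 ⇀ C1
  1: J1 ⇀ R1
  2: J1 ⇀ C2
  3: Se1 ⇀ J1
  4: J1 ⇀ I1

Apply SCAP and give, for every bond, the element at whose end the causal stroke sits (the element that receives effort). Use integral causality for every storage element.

b3 →J1  (Se1 (Se) sets effort on bond)
b0 →J1  (C1 integral (e out))
b2 →J1  (C2: C, integral causality)
b4 →I1  (I1 integral (f out))
b1 →J1  (J1 flow already set via bond 4)

bond 0 stroke at J1
bond 1 stroke at J1
bond 2 stroke at J1
bond 3 stroke at J1
bond 4 stroke at I1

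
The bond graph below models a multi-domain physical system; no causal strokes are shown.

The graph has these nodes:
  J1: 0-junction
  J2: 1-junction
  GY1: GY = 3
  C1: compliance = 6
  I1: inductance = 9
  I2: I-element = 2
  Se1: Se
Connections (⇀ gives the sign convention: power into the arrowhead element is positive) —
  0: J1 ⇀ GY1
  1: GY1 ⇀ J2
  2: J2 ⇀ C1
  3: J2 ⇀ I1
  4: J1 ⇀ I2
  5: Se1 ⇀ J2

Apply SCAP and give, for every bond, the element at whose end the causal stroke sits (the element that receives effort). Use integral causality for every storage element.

b5 →J2  (source Se1 imposes e)
b2 →J2  (C1: C, integral causality)
b3 →I1  (I1 outputs flow p/I1)
b1 →J2  (common-f at J2 fixed by 3)
b0 →J1  (GY1: gyrator matches bond 1)
b4 →I2  (common-e at J1 fixed by 0)

bond 0 |J1
bond 1 |J2
bond 2 |J2
bond 3 |I1
bond 4 |I2
bond 5 |J2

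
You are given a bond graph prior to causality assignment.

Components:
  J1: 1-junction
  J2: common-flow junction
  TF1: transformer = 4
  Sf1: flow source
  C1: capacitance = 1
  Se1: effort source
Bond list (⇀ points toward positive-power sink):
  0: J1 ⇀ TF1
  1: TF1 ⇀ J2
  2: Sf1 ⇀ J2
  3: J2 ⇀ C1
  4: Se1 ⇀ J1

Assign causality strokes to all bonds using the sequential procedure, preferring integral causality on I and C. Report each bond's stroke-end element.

β2 stroke→Sf1  (Sf1 fixes flow; stroke at Sf1)
β4 stroke→J1  (source Se1 imposes e)
β0 stroke→TF1  (closing 1-jn rule on J1)
β1 stroke→J2  (J2: bond 2 brought flow, rest push out)
β3 stroke→J2  (1-jn J2 has f-setter on 2)

#0 |TF1
#1 |J2
#2 |Sf1
#3 |J2
#4 |J1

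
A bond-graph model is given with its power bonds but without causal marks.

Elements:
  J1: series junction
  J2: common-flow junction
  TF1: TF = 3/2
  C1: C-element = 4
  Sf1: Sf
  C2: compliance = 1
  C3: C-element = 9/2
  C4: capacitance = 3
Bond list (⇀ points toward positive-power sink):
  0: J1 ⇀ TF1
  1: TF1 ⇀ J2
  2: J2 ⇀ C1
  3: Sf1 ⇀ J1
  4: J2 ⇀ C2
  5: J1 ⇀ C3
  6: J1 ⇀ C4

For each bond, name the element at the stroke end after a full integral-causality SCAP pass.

b0 →J1
b1 →TF1
b2 →J2
b3 →Sf1
b4 →J2
b5 →J1
b6 →J1

#3 →Sf1  (source Sf1 imposes f)
#0 →J1  (common-f at J1 fixed by 3)
#5 →J1  (J1: bond 3 brought flow, rest push out)
#6 →J1  (J1 flow already set via bond 3)
#1 →TF1  (TF1: transformer flips bond 0)
#2 →J2  (J2 flow already set via bond 1)
#4 →J2  (J2: bond 1 brought flow, rest push out)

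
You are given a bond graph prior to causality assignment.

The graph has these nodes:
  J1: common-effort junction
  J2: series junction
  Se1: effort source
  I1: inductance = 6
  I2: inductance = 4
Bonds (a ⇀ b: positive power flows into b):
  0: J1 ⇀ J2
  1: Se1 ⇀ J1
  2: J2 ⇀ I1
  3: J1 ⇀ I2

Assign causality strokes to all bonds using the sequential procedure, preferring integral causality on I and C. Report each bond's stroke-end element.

b1 stroke at J1  (Se1 fixes effort; stroke away)
b0 stroke at J2  (common-e at J1 fixed by 1)
b3 stroke at I2  (J1 effort already set via bond 1)
b2 stroke at I1  (closing 1-jn rule on J2)

#0 |J2
#1 |J1
#2 |I1
#3 |I2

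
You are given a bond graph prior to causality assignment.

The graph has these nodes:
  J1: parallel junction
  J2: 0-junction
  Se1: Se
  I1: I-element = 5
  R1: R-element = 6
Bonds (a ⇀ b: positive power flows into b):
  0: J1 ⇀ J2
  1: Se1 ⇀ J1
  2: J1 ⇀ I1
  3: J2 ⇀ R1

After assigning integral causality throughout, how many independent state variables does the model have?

1  (I1 all integral)

bond 1 stroke→J1  (Se1 fixes effort; stroke away)
bond 0 stroke→J2  (J1: bond 1 brought effort, rest push out)
bond 2 stroke→I1  (0-jn J1 has e-setter on 1)
bond 3 stroke→R1  (0-jn J2 has e-setter on 0)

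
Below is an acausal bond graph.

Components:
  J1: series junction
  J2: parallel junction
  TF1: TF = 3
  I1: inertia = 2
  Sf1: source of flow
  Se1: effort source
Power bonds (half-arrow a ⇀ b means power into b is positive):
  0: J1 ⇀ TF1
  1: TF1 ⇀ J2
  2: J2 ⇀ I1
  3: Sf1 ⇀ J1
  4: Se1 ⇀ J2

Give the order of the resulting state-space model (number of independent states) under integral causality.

1  (I1 all integral)

#3 →Sf1  (source Sf1 imposes f)
#4 →J2  (source Se1 imposes e)
#0 →J1  (J1 flow already set via bond 3)
#1 →TF1  (J2 effort already set via bond 4)
#2 →I1  (common-e at J2 fixed by 4)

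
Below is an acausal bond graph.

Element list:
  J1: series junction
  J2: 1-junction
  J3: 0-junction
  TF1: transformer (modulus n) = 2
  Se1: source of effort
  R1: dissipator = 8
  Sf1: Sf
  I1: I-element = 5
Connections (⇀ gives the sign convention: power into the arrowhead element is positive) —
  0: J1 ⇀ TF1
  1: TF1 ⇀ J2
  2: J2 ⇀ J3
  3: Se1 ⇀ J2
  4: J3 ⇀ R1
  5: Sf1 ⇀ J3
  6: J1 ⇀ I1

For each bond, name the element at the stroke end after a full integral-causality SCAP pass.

b3 |J2  (source Se1 imposes e)
b5 |Sf1  (Sf1 (Sf) sets flow on bond)
b6 |I1  (I1 integral (f out))
b0 |J1  (J1 flow already set via bond 6)
b1 |TF1  (TF1: transformer flips bond 0)
b2 |J2  (1-jn J2 has f-setter on 1)
b4 |J3  (closing 0-jn rule on J3)

bond 0 |J1
bond 1 |TF1
bond 2 |J2
bond 3 |J2
bond 4 |J3
bond 5 |Sf1
bond 6 |I1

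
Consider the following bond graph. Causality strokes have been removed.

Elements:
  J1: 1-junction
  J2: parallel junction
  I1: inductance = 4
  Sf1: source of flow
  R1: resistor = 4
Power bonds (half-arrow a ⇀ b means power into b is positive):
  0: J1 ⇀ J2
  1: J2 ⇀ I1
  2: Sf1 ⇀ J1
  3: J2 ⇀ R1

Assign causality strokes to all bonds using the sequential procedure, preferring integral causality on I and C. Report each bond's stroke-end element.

bond 0 →J1
bond 1 →I1
bond 2 →Sf1
bond 3 →J2

#2 |Sf1  (Sf1: flow source, stroke at near end)
#0 |J1  (J1 flow already set via bond 2)
#1 |I1  (prefer integral on I1)
#3 |J2  (J2: last free bond brings effort in)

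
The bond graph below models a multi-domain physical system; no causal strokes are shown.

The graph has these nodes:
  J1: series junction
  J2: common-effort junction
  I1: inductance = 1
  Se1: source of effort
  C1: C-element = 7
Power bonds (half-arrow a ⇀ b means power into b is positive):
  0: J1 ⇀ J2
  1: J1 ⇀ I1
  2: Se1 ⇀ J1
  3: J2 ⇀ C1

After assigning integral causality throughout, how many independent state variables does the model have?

b2 →J1  (source Se1 imposes e)
b1 →I1  (I1 integral (f out))
b0 →J1  (J1 flow already set via bond 1)
b3 →J2  (closing 0-jn rule on J2)

2  (C1, I1 all integral)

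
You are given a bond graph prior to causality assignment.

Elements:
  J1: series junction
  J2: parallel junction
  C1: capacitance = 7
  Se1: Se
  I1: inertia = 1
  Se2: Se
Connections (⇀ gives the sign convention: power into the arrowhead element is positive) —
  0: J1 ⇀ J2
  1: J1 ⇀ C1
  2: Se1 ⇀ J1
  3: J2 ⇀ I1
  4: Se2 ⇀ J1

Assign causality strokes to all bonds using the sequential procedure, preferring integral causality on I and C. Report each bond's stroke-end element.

#2 →J1  (Se1 (Se) sets effort on bond)
#4 →J1  (Se2 (Se) sets effort on bond)
#1 →J1  (C1 integral (e out))
#0 →J2  (J1: last free bond brings flow in)
#3 →I1  (J2: bond 0 brought effort, rest push out)

b0 stroke→J2
b1 stroke→J1
b2 stroke→J1
b3 stroke→I1
b4 stroke→J1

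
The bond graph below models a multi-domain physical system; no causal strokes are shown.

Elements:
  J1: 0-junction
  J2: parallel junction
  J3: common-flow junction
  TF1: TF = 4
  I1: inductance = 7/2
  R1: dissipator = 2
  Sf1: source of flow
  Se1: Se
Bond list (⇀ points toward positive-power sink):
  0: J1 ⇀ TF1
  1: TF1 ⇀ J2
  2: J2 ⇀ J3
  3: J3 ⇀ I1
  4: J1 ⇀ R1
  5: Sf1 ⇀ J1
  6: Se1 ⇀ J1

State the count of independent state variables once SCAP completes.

#5 stroke→Sf1  (Sf1 (Sf) sets flow on bond)
#6 stroke→J1  (source Se1 imposes e)
#0 stroke→TF1  (0-jn J1 has e-setter on 6)
#4 stroke→R1  (common-e at J1 fixed by 6)
#1 stroke→J2  (TF1 one-in-one-out from 0)
#2 stroke→J3  (0-jn J2 has e-setter on 1)
#3 stroke→I1  (J3 needs exactly one f-in)

1  (I1 all integral)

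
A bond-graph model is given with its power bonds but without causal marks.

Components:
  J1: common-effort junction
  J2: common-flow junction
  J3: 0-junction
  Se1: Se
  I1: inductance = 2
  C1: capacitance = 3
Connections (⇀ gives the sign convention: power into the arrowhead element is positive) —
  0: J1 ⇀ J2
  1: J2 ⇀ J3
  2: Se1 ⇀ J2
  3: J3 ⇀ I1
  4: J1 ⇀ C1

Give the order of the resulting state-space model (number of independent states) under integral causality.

β2 →J2  (Se1 (Se) sets effort on bond)
β3 →I1  (I1 integral (f out))
β1 →J3  (J3: last free bond brings effort in)
β0 →J2  (J2: bond 1 brought flow, rest push out)
β4 →J1  (only one effort-in slot at J1)

2  (C1, I1 all integral)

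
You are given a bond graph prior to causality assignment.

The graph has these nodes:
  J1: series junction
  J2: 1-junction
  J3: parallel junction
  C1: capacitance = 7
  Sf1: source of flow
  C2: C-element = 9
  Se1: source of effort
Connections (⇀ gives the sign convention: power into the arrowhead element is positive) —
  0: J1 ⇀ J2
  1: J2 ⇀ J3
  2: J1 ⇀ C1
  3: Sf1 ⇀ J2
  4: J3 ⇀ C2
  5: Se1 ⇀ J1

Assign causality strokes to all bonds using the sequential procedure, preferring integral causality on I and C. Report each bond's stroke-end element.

#0 →J2
#1 →J2
#2 →J1
#3 →Sf1
#4 →J3
#5 →J1

b3 stroke at Sf1  (source Sf1 imposes f)
b5 stroke at J1  (Se1 (Se) sets effort on bond)
b0 stroke at J2  (J2 flow already set via bond 3)
b1 stroke at J2  (J2: bond 3 brought flow, rest push out)
b4 stroke at J3  (only one effort-in slot at J3)
b2 stroke at J1  (common-f at J1 fixed by 0)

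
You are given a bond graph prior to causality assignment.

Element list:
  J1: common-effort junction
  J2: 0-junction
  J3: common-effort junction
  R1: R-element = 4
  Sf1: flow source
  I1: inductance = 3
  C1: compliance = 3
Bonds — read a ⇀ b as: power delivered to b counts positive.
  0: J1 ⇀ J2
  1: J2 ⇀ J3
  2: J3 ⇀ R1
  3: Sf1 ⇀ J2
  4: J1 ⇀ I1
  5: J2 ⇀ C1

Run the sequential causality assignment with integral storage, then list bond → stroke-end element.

β0 →J1
β1 →J3
β2 →R1
β3 →Sf1
β4 →I1
β5 →J2

b3 stroke at Sf1  (Sf1: flow source, stroke at near end)
b4 stroke at I1  (I1 outputs flow p/I1)
b0 stroke at J1  (J1 needs exactly one e-in)
b5 stroke at J2  (C1 outputs effort q/C1)
b1 stroke at J3  (0-jn J2 has e-setter on 5)
b2 stroke at R1  (J3 effort already set via bond 1)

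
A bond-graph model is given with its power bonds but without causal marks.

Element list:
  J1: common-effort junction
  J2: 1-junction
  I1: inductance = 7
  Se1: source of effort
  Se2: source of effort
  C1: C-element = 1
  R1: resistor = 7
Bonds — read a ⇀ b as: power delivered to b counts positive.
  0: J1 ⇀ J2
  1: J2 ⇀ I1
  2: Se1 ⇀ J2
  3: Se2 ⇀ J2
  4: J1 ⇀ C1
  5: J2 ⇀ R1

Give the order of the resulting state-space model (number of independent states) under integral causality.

2  (C1, I1 all integral)

β2 stroke→J2  (source Se1 imposes e)
β3 stroke→J2  (Se2: effort source, stroke at far end)
β1 stroke→I1  (prefer integral on I1)
β0 stroke→J2  (J2: bond 1 brought flow, rest push out)
β5 stroke→J2  (J2 flow already set via bond 1)
β4 stroke→J1  (only one effort-in slot at J1)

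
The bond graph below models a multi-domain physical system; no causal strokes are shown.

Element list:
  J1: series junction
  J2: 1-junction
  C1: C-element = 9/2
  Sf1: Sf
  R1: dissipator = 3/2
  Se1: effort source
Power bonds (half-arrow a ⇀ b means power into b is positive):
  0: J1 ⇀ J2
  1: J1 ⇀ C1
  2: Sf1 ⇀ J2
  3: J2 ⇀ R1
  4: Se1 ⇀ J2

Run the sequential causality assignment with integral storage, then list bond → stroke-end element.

bond 2 stroke at Sf1  (source Sf1 imposes f)
bond 4 stroke at J2  (Se1 (Se) sets effort on bond)
bond 0 stroke at J2  (J2: bond 2 brought flow, rest push out)
bond 3 stroke at J2  (J2 flow already set via bond 2)
bond 1 stroke at J1  (1-jn J1 has f-setter on 0)

bond 0 |J2
bond 1 |J1
bond 2 |Sf1
bond 3 |J2
bond 4 |J2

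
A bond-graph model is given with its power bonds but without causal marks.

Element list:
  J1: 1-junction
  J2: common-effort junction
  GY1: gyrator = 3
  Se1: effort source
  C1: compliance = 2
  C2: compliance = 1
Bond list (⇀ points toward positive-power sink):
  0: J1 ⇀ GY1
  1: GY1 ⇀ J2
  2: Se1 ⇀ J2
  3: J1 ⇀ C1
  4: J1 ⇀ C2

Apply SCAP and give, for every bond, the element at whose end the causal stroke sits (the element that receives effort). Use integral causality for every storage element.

#0 →GY1
#1 →GY1
#2 →J2
#3 →J1
#4 →J1

#2 |J2  (Se1 (Se) sets effort on bond)
#1 |GY1  (common-e at J2 fixed by 2)
#0 |GY1  (GY1 both-in/both-out from 1)
#3 |J1  (1-jn J1 has f-setter on 0)
#4 |J1  (J1 flow already set via bond 0)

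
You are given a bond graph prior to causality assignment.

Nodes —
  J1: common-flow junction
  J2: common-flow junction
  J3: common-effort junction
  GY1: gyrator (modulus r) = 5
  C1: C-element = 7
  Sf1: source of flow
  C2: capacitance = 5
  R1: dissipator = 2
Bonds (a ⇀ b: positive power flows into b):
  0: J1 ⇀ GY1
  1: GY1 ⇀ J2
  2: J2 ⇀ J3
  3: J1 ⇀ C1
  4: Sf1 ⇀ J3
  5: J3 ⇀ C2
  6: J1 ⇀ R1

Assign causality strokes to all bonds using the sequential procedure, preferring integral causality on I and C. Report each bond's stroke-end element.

β4 stroke→Sf1  (Sf1 (Sf) sets flow on bond)
β3 stroke→J1  (C1 integral (e out))
β5 stroke→J3  (C2: C, integral causality)
β2 stroke→J2  (J3: bond 5 brought effort, rest push out)
β1 stroke→GY1  (only one flow-in slot at J2)
β0 stroke→GY1  (GY GY1: same side as bond 1)
β6 stroke→J1  (J1 flow already set via bond 0)

b0 stroke→GY1
b1 stroke→GY1
b2 stroke→J2
b3 stroke→J1
b4 stroke→Sf1
b5 stroke→J3
b6 stroke→J1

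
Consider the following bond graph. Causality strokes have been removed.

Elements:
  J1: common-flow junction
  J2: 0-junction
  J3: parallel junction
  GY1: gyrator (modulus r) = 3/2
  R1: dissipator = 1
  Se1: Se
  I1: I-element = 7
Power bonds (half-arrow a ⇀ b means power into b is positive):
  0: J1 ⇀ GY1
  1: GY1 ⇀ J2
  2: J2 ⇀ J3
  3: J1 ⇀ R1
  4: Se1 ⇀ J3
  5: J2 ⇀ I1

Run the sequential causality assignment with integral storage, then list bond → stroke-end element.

β4 |J3  (Se1 (Se) sets effort on bond)
β2 |J2  (common-e at J3 fixed by 4)
β1 |GY1  (J2: bond 2 brought effort, rest push out)
β5 |I1  (common-e at J2 fixed by 2)
β0 |GY1  (through GY1, causality inverts; strokes same side of GY1)
β3 |J1  (common-f at J1 fixed by 0)

b0 |GY1
b1 |GY1
b2 |J2
b3 |J1
b4 |J3
b5 |I1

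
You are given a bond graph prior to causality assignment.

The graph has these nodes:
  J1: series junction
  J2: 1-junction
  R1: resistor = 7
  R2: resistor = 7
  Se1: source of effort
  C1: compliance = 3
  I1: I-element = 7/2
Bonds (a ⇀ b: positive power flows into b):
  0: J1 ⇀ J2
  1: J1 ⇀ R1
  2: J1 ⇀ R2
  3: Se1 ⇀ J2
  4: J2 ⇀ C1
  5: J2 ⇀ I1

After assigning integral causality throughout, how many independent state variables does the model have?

b3 stroke at J2  (Se1 (Se) sets effort on bond)
b4 stroke at J2  (prefer integral on C1)
b5 stroke at I1  (I1: I, integral causality)
b0 stroke at J2  (J2: bond 5 brought flow, rest push out)
b1 stroke at J1  (J1: bond 0 brought flow, rest push out)
b2 stroke at J1  (J1: bond 0 brought flow, rest push out)

2  (C1, I1 all integral)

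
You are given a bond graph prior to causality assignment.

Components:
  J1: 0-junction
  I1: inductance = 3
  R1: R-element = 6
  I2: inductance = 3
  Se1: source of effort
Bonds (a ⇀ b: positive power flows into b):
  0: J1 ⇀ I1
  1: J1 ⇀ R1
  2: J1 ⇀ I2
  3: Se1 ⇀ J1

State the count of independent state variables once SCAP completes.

b3 |J1  (source Se1 imposes e)
b0 |I1  (common-e at J1 fixed by 3)
b1 |R1  (J1 effort already set via bond 3)
b2 |I2  (J1 effort already set via bond 3)

2  (I1, I2 all integral)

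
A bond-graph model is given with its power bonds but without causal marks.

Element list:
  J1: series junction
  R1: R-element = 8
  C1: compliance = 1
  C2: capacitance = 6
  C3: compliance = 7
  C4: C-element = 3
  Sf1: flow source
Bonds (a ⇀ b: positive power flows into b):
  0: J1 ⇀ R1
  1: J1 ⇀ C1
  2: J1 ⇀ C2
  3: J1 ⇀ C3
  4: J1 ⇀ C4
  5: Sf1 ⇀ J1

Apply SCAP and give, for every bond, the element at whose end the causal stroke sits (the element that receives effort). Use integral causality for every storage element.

β0 |J1
β1 |J1
β2 |J1
β3 |J1
β4 |J1
β5 |Sf1

bond 5 →Sf1  (Sf1 (Sf) sets flow on bond)
bond 0 →J1  (1-jn J1 has f-setter on 5)
bond 1 →J1  (J1 flow already set via bond 5)
bond 2 →J1  (J1 flow already set via bond 5)
bond 3 →J1  (J1: bond 5 brought flow, rest push out)
bond 4 →J1  (common-f at J1 fixed by 5)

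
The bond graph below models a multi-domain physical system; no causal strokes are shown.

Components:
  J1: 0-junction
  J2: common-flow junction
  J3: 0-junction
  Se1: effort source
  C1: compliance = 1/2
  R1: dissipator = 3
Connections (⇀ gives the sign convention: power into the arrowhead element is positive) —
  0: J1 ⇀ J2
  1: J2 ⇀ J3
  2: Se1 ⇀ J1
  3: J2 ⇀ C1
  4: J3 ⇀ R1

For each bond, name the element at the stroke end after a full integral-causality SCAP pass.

bond 2 →J1  (Se1 (Se) sets effort on bond)
bond 0 →J2  (J1 effort already set via bond 2)
bond 3 →J2  (prefer integral on C1)
bond 1 →J3  (J2 needs exactly one f-in)
bond 4 →R1  (common-e at J3 fixed by 1)

bond 0 |J2
bond 1 |J3
bond 2 |J1
bond 3 |J2
bond 4 |R1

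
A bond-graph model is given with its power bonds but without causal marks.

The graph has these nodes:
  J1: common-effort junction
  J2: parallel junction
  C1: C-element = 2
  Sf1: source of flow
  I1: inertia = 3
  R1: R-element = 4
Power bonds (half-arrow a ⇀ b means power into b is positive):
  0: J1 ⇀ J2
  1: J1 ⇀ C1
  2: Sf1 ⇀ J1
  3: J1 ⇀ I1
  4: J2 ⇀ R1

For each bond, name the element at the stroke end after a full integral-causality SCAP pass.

bond 2 |Sf1  (Sf1: flow source, stroke at near end)
bond 1 |J1  (C1: C, integral causality)
bond 0 |J2  (J1 effort already set via bond 1)
bond 3 |I1  (J1 effort already set via bond 1)
bond 4 |R1  (common-e at J2 fixed by 0)

β0 stroke at J2
β1 stroke at J1
β2 stroke at Sf1
β3 stroke at I1
β4 stroke at R1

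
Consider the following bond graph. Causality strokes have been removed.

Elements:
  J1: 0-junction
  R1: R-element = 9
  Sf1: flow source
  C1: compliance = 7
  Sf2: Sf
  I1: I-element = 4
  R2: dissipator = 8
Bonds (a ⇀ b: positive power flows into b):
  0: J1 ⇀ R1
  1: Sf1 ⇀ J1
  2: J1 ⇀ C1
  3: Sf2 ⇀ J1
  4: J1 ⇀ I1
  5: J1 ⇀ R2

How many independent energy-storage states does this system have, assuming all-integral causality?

2  (C1, I1 all integral)

bond 1 →Sf1  (Sf1: flow source, stroke at near end)
bond 3 →Sf2  (source Sf2 imposes f)
bond 2 →J1  (prefer integral on C1)
bond 0 →R1  (common-e at J1 fixed by 2)
bond 4 →I1  (J1 effort already set via bond 2)
bond 5 →R2  (J1 effort already set via bond 2)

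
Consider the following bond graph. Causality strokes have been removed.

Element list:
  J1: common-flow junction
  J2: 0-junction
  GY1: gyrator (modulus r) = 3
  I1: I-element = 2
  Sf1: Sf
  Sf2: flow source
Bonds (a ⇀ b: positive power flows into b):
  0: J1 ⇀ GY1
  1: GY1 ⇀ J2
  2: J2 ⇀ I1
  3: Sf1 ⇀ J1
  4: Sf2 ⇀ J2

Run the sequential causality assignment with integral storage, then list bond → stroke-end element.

β3 stroke→Sf1  (Sf1 (Sf) sets flow on bond)
β4 stroke→Sf2  (Sf2 fixes flow; stroke at Sf2)
β0 stroke→J1  (J1 flow already set via bond 3)
β1 stroke→J2  (GY1 both-in/both-out from 0)
β2 stroke→I1  (J2: bond 1 brought effort, rest push out)

#0 →J1
#1 →J2
#2 →I1
#3 →Sf1
#4 →Sf2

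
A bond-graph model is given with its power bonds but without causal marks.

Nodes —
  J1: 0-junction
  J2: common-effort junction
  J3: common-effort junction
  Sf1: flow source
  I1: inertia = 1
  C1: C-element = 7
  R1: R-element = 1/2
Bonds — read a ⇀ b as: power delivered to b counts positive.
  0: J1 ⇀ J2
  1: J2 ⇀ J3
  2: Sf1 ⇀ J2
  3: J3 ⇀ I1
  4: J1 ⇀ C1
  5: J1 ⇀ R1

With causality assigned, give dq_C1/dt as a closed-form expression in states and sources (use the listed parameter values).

#2 →Sf1  (source Sf1 imposes f)
#3 →I1  (I1 integral (f out))
#1 →J3  (closing 0-jn rule on J3)
#0 →J2  (J2: last free bond brings effort in)
#4 →J1  (C1 outputs effort q/C1)
#5 →R1  (0-jn J1 has e-setter on 4)

dq_C1/dt = F_Sf1 - p_I1 - 2*q_C1/7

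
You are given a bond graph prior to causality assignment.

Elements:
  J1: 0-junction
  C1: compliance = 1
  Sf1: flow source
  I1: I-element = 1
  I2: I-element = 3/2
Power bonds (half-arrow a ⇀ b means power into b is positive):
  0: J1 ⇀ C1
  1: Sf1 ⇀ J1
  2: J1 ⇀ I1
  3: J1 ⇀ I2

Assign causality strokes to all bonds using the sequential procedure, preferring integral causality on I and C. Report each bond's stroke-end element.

b1 stroke→Sf1  (Sf1 fixes flow; stroke at Sf1)
b0 stroke→J1  (C1: C, integral causality)
b2 stroke→I1  (J1: bond 0 brought effort, rest push out)
b3 stroke→I2  (common-e at J1 fixed by 0)

β0 stroke at J1
β1 stroke at Sf1
β2 stroke at I1
β3 stroke at I2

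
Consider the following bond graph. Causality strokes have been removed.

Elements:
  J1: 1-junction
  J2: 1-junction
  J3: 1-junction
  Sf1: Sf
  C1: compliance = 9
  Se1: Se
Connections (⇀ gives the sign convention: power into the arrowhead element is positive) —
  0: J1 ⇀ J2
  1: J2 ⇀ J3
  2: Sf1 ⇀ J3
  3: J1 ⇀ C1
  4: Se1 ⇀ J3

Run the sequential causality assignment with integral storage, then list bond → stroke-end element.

β2 stroke→Sf1  (Sf1: flow source, stroke at near end)
β4 stroke→J3  (source Se1 imposes e)
β1 stroke→J3  (1-jn J3 has f-setter on 2)
β0 stroke→J2  (J2: bond 1 brought flow, rest push out)
β3 stroke→J1  (J1: bond 0 brought flow, rest push out)

b0 |J2
b1 |J3
b2 |Sf1
b3 |J1
b4 |J3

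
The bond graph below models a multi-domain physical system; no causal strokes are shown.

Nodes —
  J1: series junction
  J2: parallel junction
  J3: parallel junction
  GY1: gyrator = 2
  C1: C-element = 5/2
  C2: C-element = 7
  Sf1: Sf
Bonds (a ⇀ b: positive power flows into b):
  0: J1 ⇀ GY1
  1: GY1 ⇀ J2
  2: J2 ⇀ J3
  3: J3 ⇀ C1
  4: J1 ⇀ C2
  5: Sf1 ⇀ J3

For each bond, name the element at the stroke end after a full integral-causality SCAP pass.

b5 |Sf1  (Sf1: flow source, stroke at near end)
b3 |J3  (C1: C, integral causality)
b2 |J2  (J3: bond 3 brought effort, rest push out)
b1 |GY1  (0-jn J2 has e-setter on 2)
b0 |GY1  (GY1: gyrator matches bond 1)
b4 |J1  (J1 flow already set via bond 0)

#0 →GY1
#1 →GY1
#2 →J2
#3 →J3
#4 →J1
#5 →Sf1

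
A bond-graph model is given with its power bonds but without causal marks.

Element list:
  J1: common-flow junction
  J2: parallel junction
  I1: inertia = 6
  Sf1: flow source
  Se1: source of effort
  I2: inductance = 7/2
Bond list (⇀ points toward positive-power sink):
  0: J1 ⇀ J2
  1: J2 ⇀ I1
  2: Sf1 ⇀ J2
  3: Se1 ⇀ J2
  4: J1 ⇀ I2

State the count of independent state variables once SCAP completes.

β2 |Sf1  (Sf1 fixes flow; stroke at Sf1)
β3 |J2  (Se1 (Se) sets effort on bond)
β0 |J1  (common-e at J2 fixed by 3)
β1 |I1  (common-e at J2 fixed by 3)
β4 |I2  (J1: last free bond brings flow in)

2  (I1, I2 all integral)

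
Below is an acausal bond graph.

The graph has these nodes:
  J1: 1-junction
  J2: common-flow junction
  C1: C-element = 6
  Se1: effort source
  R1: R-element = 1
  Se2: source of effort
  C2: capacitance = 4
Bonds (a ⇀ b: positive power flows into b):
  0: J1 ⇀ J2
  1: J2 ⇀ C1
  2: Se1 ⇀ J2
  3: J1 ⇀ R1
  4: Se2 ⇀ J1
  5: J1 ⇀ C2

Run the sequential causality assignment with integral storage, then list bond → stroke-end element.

b0 →J1
b1 →J2
b2 →J2
b3 →R1
b4 →J1
b5 →J1

#2 stroke→J2  (source Se1 imposes e)
#4 stroke→J1  (Se2: effort source, stroke at far end)
#1 stroke→J2  (C1: C, integral causality)
#0 stroke→J1  (only one flow-in slot at J2)
#5 stroke→J1  (prefer integral on C2)
#3 stroke→R1  (only one flow-in slot at J1)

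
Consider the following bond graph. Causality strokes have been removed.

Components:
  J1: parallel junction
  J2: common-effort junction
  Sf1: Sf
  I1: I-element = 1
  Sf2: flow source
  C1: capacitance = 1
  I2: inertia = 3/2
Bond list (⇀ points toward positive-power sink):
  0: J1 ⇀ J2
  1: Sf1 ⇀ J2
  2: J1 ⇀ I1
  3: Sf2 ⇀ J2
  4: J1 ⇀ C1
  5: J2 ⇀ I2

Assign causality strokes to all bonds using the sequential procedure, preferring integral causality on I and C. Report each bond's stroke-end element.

bond 0 stroke→J2
bond 1 stroke→Sf1
bond 2 stroke→I1
bond 3 stroke→Sf2
bond 4 stroke→J1
bond 5 stroke→I2

b1 →Sf1  (Sf1 (Sf) sets flow on bond)
b3 →Sf2  (source Sf2 imposes f)
b2 →I1  (I1: I, integral causality)
b4 →J1  (C1: C, integral causality)
b0 →J2  (J1 effort already set via bond 4)
b5 →I2  (common-e at J2 fixed by 0)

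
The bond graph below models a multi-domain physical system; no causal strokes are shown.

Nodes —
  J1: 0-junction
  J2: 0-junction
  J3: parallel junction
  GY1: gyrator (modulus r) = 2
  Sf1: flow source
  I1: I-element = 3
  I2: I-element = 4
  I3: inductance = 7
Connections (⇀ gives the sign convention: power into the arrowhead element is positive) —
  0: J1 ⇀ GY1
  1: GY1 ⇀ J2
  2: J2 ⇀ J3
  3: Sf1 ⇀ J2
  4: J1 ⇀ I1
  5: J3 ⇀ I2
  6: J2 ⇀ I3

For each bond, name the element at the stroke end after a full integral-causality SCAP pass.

b3 →Sf1  (Sf1 fixes flow; stroke at Sf1)
b4 →I1  (prefer integral on I1)
b0 →J1  (closing 0-jn rule on J1)
b1 →J2  (through GY1, causality inverts; strokes same side of GY1)
b2 →J3  (common-e at J2 fixed by 1)
b6 →I3  (0-jn J2 has e-setter on 1)
b5 →I2  (common-e at J3 fixed by 2)

bond 0 |J1
bond 1 |J2
bond 2 |J3
bond 3 |Sf1
bond 4 |I1
bond 5 |I2
bond 6 |I3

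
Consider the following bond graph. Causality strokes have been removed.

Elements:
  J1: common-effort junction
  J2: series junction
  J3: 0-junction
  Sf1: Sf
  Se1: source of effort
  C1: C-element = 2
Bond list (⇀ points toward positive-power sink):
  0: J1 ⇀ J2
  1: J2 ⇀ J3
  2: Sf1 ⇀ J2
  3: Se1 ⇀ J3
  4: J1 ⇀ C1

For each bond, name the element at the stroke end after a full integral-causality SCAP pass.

#0 stroke→J2
#1 stroke→J2
#2 stroke→Sf1
#3 stroke→J3
#4 stroke→J1

#2 stroke→Sf1  (Sf1 (Sf) sets flow on bond)
#3 stroke→J3  (Se1: effort source, stroke at far end)
#0 stroke→J2  (common-f at J2 fixed by 2)
#1 stroke→J2  (J2: bond 2 brought flow, rest push out)
#4 stroke→J1  (J1 needs exactly one e-in)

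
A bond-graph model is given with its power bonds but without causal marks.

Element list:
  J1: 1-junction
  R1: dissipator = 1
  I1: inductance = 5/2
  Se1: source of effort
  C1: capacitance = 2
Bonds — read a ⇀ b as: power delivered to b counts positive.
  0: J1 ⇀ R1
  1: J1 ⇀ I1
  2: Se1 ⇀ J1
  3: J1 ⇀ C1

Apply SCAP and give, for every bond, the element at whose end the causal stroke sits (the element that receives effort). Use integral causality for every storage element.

#0 |J1
#1 |I1
#2 |J1
#3 |J1

#2 →J1  (Se1 (Se) sets effort on bond)
#1 →I1  (I1 integral (f out))
#0 →J1  (1-jn J1 has f-setter on 1)
#3 →J1  (J1 flow already set via bond 1)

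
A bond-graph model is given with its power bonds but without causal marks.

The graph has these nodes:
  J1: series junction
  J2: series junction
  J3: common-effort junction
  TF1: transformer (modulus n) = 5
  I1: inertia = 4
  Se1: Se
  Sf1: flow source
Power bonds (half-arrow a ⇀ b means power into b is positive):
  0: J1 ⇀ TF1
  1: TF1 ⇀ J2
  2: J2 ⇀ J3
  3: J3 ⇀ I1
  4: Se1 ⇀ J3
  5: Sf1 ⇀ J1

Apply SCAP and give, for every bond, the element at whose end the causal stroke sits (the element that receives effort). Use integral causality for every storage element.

bond 0 →J1
bond 1 →TF1
bond 2 →J2
bond 3 →I1
bond 4 →J3
bond 5 →Sf1

β4 →J3  (source Se1 imposes e)
β5 →Sf1  (source Sf1 imposes f)
β0 →J1  (1-jn J1 has f-setter on 5)
β2 →J2  (J3 effort already set via bond 4)
β3 →I1  (0-jn J3 has e-setter on 4)
β1 →TF1  (TF1 one-in-one-out from 0)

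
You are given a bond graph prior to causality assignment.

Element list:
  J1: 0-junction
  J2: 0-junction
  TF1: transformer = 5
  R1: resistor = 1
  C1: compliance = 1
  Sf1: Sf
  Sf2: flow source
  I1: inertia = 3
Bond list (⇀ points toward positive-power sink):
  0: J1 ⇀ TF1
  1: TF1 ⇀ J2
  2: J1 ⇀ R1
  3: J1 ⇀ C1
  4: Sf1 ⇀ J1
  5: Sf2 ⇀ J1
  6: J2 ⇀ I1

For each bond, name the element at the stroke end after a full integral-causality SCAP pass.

bond 4 stroke at Sf1  (Sf1 fixes flow; stroke at Sf1)
bond 5 stroke at Sf2  (Sf2 fixes flow; stroke at Sf2)
bond 3 stroke at J1  (prefer integral on C1)
bond 0 stroke at TF1  (common-e at J1 fixed by 3)
bond 2 stroke at R1  (J1 effort already set via bond 3)
bond 1 stroke at J2  (TF1: transformer flips bond 0)
bond 6 stroke at I1  (common-e at J2 fixed by 1)

#0 |TF1
#1 |J2
#2 |R1
#3 |J1
#4 |Sf1
#5 |Sf2
#6 |I1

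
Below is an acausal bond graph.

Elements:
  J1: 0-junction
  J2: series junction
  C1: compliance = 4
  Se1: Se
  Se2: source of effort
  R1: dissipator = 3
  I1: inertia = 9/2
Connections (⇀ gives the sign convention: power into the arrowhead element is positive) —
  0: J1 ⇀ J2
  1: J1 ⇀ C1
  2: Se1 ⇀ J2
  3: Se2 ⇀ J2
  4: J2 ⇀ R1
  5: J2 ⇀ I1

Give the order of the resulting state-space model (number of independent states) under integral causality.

#2 stroke→J2  (Se1 fixes effort; stroke away)
#3 stroke→J2  (Se2: effort source, stroke at far end)
#1 stroke→J1  (prefer integral on C1)
#0 stroke→J2  (J1: bond 1 brought effort, rest push out)
#5 stroke→I1  (prefer integral on I1)
#4 stroke→J2  (J2: bond 5 brought flow, rest push out)

2  (C1, I1 all integral)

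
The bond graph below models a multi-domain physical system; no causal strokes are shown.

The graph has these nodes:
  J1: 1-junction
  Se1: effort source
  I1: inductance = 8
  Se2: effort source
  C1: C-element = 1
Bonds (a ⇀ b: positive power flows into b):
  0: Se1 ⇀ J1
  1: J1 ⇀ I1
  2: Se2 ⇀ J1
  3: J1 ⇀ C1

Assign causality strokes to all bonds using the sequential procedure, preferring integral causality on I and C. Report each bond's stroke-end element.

b0 |J1
b1 |I1
b2 |J1
b3 |J1

β0 |J1  (Se1: effort source, stroke at far end)
β2 |J1  (source Se2 imposes e)
β1 |I1  (I1 outputs flow p/I1)
β3 |J1  (common-f at J1 fixed by 1)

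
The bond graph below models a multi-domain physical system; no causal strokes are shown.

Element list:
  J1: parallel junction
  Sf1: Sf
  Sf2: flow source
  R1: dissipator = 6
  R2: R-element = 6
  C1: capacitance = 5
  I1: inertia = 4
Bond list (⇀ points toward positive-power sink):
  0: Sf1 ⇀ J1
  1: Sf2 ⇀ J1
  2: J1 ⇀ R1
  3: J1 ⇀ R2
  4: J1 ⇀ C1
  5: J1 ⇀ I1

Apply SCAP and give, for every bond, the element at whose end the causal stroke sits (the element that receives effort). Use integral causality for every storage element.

#0 stroke→Sf1
#1 stroke→Sf2
#2 stroke→R1
#3 stroke→R2
#4 stroke→J1
#5 stroke→I1

bond 0 stroke→Sf1  (Sf1 (Sf) sets flow on bond)
bond 1 stroke→Sf2  (Sf2: flow source, stroke at near end)
bond 4 stroke→J1  (C1: C, integral causality)
bond 2 stroke→R1  (J1: bond 4 brought effort, rest push out)
bond 3 stroke→R2  (common-e at J1 fixed by 4)
bond 5 stroke→I1  (common-e at J1 fixed by 4)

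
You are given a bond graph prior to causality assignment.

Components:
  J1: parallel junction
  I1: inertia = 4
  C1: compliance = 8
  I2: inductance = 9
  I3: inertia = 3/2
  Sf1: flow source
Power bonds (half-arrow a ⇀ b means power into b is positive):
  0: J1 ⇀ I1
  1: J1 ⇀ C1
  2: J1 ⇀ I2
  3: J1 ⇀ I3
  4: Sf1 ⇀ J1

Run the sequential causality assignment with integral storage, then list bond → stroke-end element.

β0 |I1
β1 |J1
β2 |I2
β3 |I3
β4 |Sf1

bond 4 stroke at Sf1  (Sf1 (Sf) sets flow on bond)
bond 0 stroke at I1  (prefer integral on I1)
bond 1 stroke at J1  (C1 integral (e out))
bond 2 stroke at I2  (J1: bond 1 brought effort, rest push out)
bond 3 stroke at I3  (J1: bond 1 brought effort, rest push out)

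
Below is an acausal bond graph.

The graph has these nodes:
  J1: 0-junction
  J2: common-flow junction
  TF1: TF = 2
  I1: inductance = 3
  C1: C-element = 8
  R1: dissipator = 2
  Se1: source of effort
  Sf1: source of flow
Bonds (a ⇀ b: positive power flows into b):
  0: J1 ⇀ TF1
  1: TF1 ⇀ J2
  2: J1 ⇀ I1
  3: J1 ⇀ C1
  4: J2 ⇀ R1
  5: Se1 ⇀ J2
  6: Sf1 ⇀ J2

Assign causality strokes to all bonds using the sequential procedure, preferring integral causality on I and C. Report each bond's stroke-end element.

b5 stroke at J2  (Se1 (Se) sets effort on bond)
b6 stroke at Sf1  (Sf1 (Sf) sets flow on bond)
b1 stroke at J2  (1-jn J2 has f-setter on 6)
b4 stroke at J2  (1-jn J2 has f-setter on 6)
b0 stroke at TF1  (TF TF1: opposite of bond 1)
b2 stroke at I1  (prefer integral on I1)
b3 stroke at J1  (only one effort-in slot at J1)

bond 0 stroke at TF1
bond 1 stroke at J2
bond 2 stroke at I1
bond 3 stroke at J1
bond 4 stroke at J2
bond 5 stroke at J2
bond 6 stroke at Sf1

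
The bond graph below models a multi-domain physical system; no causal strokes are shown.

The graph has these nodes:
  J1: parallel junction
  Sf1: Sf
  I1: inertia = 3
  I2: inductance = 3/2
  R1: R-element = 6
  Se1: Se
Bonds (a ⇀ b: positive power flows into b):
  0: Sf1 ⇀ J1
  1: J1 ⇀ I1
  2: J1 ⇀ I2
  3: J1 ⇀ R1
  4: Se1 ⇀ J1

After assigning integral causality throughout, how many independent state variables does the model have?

β0 stroke at Sf1  (source Sf1 imposes f)
β4 stroke at J1  (Se1 (Se) sets effort on bond)
β1 stroke at I1  (0-jn J1 has e-setter on 4)
β2 stroke at I2  (0-jn J1 has e-setter on 4)
β3 stroke at R1  (J1: bond 4 brought effort, rest push out)

2  (I1, I2 all integral)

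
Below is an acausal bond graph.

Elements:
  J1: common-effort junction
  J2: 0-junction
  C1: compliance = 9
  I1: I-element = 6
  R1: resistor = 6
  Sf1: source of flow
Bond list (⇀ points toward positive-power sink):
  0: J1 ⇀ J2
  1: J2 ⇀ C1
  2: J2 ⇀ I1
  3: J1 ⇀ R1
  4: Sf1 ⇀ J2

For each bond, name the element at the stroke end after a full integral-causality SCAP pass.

bond 4 stroke at Sf1  (Sf1: flow source, stroke at near end)
bond 1 stroke at J2  (C1 outputs effort q/C1)
bond 0 stroke at J1  (common-e at J2 fixed by 1)
bond 2 stroke at I1  (0-jn J2 has e-setter on 1)
bond 3 stroke at R1  (J1: bond 0 brought effort, rest push out)

#0 →J1
#1 →J2
#2 →I1
#3 →R1
#4 →Sf1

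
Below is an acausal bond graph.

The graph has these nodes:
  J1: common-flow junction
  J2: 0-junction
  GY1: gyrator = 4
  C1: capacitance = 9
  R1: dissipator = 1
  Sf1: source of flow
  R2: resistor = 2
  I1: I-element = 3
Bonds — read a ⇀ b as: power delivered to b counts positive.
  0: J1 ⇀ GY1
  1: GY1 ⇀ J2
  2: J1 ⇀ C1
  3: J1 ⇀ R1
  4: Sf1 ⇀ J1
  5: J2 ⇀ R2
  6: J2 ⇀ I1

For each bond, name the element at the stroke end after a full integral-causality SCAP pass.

bond 0 stroke at J1
bond 1 stroke at J2
bond 2 stroke at J1
bond 3 stroke at J1
bond 4 stroke at Sf1
bond 5 stroke at R2
bond 6 stroke at I1

#4 →Sf1  (Sf1 (Sf) sets flow on bond)
#0 →J1  (1-jn J1 has f-setter on 4)
#2 →J1  (1-jn J1 has f-setter on 4)
#3 →J1  (common-f at J1 fixed by 4)
#1 →J2  (GY1 both-in/both-out from 0)
#5 →R2  (J2 effort already set via bond 1)
#6 →I1  (0-jn J2 has e-setter on 1)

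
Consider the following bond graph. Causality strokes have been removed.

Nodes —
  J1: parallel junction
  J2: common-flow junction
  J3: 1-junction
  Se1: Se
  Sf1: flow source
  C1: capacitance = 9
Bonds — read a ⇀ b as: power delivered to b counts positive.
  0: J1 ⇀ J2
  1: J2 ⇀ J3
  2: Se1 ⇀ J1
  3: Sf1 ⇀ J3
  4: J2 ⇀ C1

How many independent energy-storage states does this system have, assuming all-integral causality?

β2 |J1  (Se1 fixes effort; stroke away)
β3 |Sf1  (Sf1 fixes flow; stroke at Sf1)
β0 |J2  (0-jn J1 has e-setter on 2)
β1 |J3  (1-jn J3 has f-setter on 3)
β4 |J2  (J2: bond 1 brought flow, rest push out)

1  (C1 all integral)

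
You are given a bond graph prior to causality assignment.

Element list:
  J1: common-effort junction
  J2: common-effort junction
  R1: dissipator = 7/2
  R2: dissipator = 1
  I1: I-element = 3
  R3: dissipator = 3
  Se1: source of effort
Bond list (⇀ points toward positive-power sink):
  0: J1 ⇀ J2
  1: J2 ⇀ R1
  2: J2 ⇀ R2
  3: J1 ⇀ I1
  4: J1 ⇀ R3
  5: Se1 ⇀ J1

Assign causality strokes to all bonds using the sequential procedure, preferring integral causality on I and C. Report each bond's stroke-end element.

bond 0 stroke→J2
bond 1 stroke→R1
bond 2 stroke→R2
bond 3 stroke→I1
bond 4 stroke→R3
bond 5 stroke→J1

#5 stroke at J1  (Se1: effort source, stroke at far end)
#0 stroke at J2  (J1 effort already set via bond 5)
#3 stroke at I1  (0-jn J1 has e-setter on 5)
#4 stroke at R3  (common-e at J1 fixed by 5)
#1 stroke at R1  (0-jn J2 has e-setter on 0)
#2 stroke at R2  (J2 effort already set via bond 0)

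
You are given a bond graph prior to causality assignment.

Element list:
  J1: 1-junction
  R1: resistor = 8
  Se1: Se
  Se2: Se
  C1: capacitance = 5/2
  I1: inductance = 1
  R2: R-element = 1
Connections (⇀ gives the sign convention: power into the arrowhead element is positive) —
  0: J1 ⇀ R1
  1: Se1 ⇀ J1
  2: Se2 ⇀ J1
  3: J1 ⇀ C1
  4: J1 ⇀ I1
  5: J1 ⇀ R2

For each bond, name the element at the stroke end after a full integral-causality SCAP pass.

b1 stroke at J1  (Se1 fixes effort; stroke away)
b2 stroke at J1  (Se2 (Se) sets effort on bond)
b3 stroke at J1  (prefer integral on C1)
b4 stroke at I1  (I1: I, integral causality)
b0 stroke at J1  (1-jn J1 has f-setter on 4)
b5 stroke at J1  (1-jn J1 has f-setter on 4)

β0 →J1
β1 →J1
β2 →J1
β3 →J1
β4 →I1
β5 →J1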